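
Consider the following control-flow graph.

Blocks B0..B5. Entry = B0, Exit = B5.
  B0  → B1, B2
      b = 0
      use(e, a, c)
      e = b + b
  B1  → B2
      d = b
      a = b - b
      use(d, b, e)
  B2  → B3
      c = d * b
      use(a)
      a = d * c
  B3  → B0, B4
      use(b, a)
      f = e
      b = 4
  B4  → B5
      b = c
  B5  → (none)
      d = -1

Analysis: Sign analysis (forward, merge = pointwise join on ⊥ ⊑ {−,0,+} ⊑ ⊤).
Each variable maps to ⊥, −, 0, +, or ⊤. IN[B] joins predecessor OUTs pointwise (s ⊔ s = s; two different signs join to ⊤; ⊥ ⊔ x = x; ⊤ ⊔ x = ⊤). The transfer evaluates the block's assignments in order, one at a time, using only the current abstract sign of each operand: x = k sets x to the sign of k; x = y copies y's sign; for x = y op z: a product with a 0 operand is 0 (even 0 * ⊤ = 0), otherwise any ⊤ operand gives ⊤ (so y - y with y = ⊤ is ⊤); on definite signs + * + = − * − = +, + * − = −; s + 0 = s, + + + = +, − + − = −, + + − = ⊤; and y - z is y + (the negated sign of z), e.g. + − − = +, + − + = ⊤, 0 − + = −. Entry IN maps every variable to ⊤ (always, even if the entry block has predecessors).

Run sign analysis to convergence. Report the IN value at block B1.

Answer: {a: ⊤, b: 0, c: ⊤, d: ⊤, e: 0, f: ⊤}

Trace:
Per-block solution:
  B0:   IN=(all ⊤)   OUT={b:0, e:0; rest ⊤}
  B1:   IN={b:0, e:0; rest ⊤}   OUT={a:0, b:0, d:0, e:0; rest ⊤}
  B2:   IN={b:0, e:0; rest ⊤}   OUT={a:0, b:0, c:0, e:0; rest ⊤}
  B3:   IN={a:0, b:0, c:0, e:0; rest ⊤}   OUT={a:0, b:+, c:0, e:0, f:0; rest ⊤}
  B4:   IN={a:0, b:+, c:0, e:0, f:0; rest ⊤}   OUT={a:0, b:0, c:0, e:0, f:0; rest ⊤}
  B5:   IN={a:0, b:0, c:0, e:0, f:0; rest ⊤}   OUT={a:0, b:0, c:0, d:-, e:0, f:0; rest ⊤}

Merge at B1: IN[B1] = OUT[B0] = {a: ⊤, b: 0, c: ⊤, d: ⊤, e: 0, f: ⊤}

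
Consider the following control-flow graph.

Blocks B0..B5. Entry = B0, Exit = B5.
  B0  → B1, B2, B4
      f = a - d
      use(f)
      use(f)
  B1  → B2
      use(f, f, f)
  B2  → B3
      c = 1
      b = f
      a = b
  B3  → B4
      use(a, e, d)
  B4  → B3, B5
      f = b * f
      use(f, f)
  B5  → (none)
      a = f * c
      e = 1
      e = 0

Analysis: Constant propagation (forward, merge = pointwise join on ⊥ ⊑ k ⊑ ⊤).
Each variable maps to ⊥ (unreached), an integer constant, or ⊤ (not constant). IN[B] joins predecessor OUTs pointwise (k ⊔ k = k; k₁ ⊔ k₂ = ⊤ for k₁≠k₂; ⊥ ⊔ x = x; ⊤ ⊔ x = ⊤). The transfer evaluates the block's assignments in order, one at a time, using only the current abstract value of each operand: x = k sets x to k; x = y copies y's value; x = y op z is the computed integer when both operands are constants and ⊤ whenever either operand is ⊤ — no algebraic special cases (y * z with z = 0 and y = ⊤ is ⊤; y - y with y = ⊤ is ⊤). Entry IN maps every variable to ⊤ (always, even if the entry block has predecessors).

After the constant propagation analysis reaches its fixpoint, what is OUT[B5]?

Answer: {a: ⊤, b: ⊤, c: ⊤, d: ⊤, e: 0, f: ⊤}

Trace:
Fixpoint table:
  B0:  IN=(all ⊤)  OUT=(all ⊤)
  B1:  IN=(all ⊤)  OUT=(all ⊤)
  B2:  IN=(all ⊤)  OUT={c:1; rest ⊤}
  B3:  IN=(all ⊤)  OUT=(all ⊤)
  B4:  IN=(all ⊤)  OUT=(all ⊤)
  B5:  IN=(all ⊤)  OUT={e:0; rest ⊤}

Merge at B5: IN[B5] = OUT[B4] = {a: ⊤, b: ⊤, c: ⊤, d: ⊤, e: ⊤, f: ⊤}
Applying B5's transfer function to that IN value gives OUT[B5] (row B5 above).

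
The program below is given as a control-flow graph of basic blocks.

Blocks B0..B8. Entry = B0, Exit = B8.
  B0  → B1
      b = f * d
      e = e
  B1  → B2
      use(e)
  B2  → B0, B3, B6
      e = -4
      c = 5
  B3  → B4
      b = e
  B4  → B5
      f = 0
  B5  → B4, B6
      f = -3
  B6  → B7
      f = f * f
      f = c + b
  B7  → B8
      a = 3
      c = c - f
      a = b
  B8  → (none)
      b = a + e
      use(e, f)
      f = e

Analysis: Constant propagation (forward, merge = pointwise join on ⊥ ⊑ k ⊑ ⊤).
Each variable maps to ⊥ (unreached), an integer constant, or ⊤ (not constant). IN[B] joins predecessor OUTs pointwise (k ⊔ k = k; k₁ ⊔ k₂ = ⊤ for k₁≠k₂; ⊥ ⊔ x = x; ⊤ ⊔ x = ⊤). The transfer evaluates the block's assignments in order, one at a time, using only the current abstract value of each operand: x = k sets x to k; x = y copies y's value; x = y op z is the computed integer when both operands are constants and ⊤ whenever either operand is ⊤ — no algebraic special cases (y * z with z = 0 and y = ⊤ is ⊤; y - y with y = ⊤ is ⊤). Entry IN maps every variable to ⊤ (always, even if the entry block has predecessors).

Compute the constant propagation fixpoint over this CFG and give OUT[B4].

Answer: {a: ⊤, b: -4, c: 5, d: ⊤, e: -4, f: 0}

Trace:
Per-block solution:
  B0: | IN=(all ⊤) | OUT=(all ⊤)
  B1: | IN=(all ⊤) | OUT=(all ⊤)
  B2: | IN=(all ⊤) | OUT={c:5, e:-4; rest ⊤}
  B3: | IN={c:5, e:-4; rest ⊤} | OUT={b:-4, c:5, e:-4; rest ⊤}
  B4: | IN={b:-4, c:5, e:-4; rest ⊤} | OUT={b:-4, c:5, e:-4, f:0; rest ⊤}
  B5: | IN={b:-4, c:5, e:-4, f:0; rest ⊤} | OUT={b:-4, c:5, e:-4, f:-3; rest ⊤}
  B6: | IN={c:5, e:-4; rest ⊤} | OUT={c:5, e:-4; rest ⊤}
  B7: | IN={c:5, e:-4; rest ⊤} | OUT={e:-4; rest ⊤}
  B8: | IN={e:-4; rest ⊤} | OUT={e:-4, f:-4; rest ⊤}

Merge at B4: IN[B4] = OUT[B3] ⊔ OUT[B5] = {a: ⊤, b: -4, c: 5, d: ⊤, e: -4, f: ⊤}
Applying B4's transfer function to that IN value gives OUT[B4] (row B4 above).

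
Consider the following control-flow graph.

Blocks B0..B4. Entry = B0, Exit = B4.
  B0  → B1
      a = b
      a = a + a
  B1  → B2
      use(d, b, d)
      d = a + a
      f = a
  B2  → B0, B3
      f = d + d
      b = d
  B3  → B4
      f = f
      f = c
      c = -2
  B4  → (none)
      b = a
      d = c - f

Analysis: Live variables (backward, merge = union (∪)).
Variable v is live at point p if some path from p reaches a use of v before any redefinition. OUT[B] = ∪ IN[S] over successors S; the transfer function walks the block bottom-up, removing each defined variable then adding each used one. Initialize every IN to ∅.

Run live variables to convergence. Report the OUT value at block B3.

Fixpoint table:
  B0:  IN={b, c, d}  OUT={a, b, c, d}
  B1:  IN={a, b, c, d}  OUT={a, c, d}
  B2:  IN={a, c, d}  OUT={a, b, c, d, f}
  B3:  IN={a, c, f}  OUT={a, c, f}
  B4:  IN={a, c, f}  OUT={}

Merge at B3: OUT[B3] = IN[B4] = {a, c, f}

Answer: {a, c, f}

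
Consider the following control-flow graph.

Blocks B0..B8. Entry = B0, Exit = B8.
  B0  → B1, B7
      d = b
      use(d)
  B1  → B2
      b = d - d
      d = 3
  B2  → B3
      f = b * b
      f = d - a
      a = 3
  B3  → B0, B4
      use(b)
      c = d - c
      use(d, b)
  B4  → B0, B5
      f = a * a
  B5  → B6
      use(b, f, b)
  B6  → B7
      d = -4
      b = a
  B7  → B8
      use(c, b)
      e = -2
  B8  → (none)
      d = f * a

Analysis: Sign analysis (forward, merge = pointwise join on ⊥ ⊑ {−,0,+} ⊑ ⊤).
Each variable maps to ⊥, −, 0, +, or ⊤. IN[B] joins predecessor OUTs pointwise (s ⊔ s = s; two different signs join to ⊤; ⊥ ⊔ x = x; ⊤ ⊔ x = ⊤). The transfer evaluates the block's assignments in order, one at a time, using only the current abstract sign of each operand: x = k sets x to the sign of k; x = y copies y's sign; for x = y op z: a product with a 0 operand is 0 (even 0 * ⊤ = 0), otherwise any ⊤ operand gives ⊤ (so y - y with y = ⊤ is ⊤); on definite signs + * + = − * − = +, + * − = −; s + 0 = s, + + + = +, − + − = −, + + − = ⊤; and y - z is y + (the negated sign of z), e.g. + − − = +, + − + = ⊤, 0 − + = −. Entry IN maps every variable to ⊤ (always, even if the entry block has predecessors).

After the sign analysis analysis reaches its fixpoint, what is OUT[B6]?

Answer: {a: +, b: +, c: ⊤, d: -, e: ⊤, f: +}

Working:
Per-block solution:
  B0:   IN=(all ⊤)   OUT=(all ⊤)
  B1:   IN=(all ⊤)   OUT={d:+; rest ⊤}
  B2:   IN={d:+; rest ⊤}   OUT={a:+, d:+; rest ⊤}
  B3:   IN={a:+, d:+; rest ⊤}   OUT={a:+, d:+; rest ⊤}
  B4:   IN={a:+, d:+; rest ⊤}   OUT={a:+, d:+, f:+; rest ⊤}
  B5:   IN={a:+, d:+, f:+; rest ⊤}   OUT={a:+, d:+, f:+; rest ⊤}
  B6:   IN={a:+, d:+, f:+; rest ⊤}   OUT={a:+, b:+, d:-, f:+; rest ⊤}
  B7:   IN=(all ⊤)   OUT={e:-; rest ⊤}
  B8:   IN={e:-; rest ⊤}   OUT={e:-; rest ⊤}

Merge at B6: IN[B6] = OUT[B5] = {a: +, b: ⊤, c: ⊤, d: +, e: ⊤, f: +}
Applying B6's transfer function to that IN value gives OUT[B6] (row B6 above).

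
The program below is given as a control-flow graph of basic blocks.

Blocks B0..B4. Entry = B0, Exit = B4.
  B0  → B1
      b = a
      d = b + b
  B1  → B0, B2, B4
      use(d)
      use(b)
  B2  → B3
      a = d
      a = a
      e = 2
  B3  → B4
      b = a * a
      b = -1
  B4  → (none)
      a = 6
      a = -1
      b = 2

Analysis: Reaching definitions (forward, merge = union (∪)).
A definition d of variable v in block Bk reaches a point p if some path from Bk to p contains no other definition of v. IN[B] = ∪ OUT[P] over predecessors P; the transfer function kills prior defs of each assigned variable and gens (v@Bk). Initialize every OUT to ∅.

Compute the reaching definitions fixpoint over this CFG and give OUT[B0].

Per-block solution:
  B0:  IN={b@B0, d@B0}  OUT={b@B0, d@B0}
  B1:  IN={b@B0, d@B0}  OUT={b@B0, d@B0}
  B2:  IN={b@B0, d@B0}  OUT={a@B2, b@B0, d@B0, e@B2}
  B3:  IN={a@B2, b@B0, d@B0, e@B2}  OUT={a@B2, b@B3, d@B0, e@B2}
  B4:  IN={a@B2, b@B0, b@B3, d@B0, e@B2}  OUT={a@B4, b@B4, d@B0, e@B2}

Merge at B0 (entry node, so the boundary value {} is joined with the incoming edge(s)): IN[B0] = {} ⊔ OUT[B1] = {b@B0, d@B0}
Applying B0's transfer function to that IN value gives OUT[B0] (row B0 above).

Answer: {b@B0, d@B0}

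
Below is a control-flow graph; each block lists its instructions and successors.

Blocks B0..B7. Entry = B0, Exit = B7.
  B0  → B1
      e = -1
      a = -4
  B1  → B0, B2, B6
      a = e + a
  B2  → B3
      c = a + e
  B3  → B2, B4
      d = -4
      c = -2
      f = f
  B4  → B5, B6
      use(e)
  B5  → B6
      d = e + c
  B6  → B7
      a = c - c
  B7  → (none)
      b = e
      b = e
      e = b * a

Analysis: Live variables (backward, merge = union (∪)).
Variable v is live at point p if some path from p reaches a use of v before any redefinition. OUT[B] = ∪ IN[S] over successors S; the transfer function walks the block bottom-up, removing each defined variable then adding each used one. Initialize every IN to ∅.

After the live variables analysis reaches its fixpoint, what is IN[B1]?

Converged values:
  B0: | IN={c, f} | OUT={a, c, e, f}
  B1: | IN={a, c, e, f} | OUT={a, c, e, f}
  B2: | IN={a, e, f} | OUT={a, e, f}
  B3: | IN={a, e, f} | OUT={a, c, e, f}
  B4: | IN={c, e} | OUT={c, e}
  B5: | IN={c, e} | OUT={c, e}
  B6: | IN={c, e} | OUT={a, e}
  B7: | IN={a, e} | OUT={}

Merge at B1: OUT[B1] = IN[B0] ⊔ IN[B2] ⊔ IN[B6] = {a, c, e, f}
Applying B1's transfer function to that OUT value gives IN[B1] (row B1 above).

Answer: {a, c, e, f}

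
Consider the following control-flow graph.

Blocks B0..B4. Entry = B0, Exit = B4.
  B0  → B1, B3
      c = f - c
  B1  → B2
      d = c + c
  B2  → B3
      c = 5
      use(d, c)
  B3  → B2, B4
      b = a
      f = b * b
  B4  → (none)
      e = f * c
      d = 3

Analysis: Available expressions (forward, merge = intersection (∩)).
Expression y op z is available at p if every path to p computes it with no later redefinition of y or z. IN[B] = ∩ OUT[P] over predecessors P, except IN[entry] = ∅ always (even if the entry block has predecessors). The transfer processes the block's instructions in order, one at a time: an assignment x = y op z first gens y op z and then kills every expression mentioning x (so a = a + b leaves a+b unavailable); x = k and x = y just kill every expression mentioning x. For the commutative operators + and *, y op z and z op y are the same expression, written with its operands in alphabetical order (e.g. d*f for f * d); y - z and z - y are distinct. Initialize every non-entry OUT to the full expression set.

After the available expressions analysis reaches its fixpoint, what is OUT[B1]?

Per-block solution:
  B0:  IN={}  OUT={}
  B1:  IN={}  OUT={c+c}
  B2:  IN={}  OUT={}
  B3:  IN={}  OUT={b*b}
  B4:  IN={b*b}  OUT={b*b, c*f}

Merge at B1: IN[B1] = OUT[B0] = {}
Applying B1's transfer function to that IN value gives OUT[B1] (row B1 above).

Answer: {c+c}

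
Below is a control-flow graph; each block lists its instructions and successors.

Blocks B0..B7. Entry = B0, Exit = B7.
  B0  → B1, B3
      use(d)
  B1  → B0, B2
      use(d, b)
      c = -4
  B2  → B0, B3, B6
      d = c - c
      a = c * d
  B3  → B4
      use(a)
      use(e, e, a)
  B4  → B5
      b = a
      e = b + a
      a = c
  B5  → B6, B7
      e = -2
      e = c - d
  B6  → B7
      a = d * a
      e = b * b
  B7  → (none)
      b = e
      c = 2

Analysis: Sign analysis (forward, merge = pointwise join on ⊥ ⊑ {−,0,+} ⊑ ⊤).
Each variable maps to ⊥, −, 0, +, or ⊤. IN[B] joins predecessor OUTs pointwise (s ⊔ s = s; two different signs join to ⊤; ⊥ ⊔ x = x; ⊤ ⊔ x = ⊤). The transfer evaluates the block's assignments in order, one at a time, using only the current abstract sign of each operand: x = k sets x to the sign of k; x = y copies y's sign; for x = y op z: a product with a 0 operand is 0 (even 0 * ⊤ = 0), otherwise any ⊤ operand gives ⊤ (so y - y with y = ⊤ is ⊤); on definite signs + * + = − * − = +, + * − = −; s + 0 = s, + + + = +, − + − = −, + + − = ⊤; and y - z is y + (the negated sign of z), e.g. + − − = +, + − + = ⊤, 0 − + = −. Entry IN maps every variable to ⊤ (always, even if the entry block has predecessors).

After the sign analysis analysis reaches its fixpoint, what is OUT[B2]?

Per-block solution:
  B0:   IN=(all ⊤)   OUT=(all ⊤)
  B1:   IN=(all ⊤)   OUT={c:-; rest ⊤}
  B2:   IN={c:-; rest ⊤}   OUT={c:-; rest ⊤}
  B3:   IN=(all ⊤)   OUT=(all ⊤)
  B4:   IN=(all ⊤)   OUT=(all ⊤)
  B5:   IN=(all ⊤)   OUT=(all ⊤)
  B6:   IN=(all ⊤)   OUT=(all ⊤)
  B7:   IN=(all ⊤)   OUT={c:+; rest ⊤}

Merge at B2: IN[B2] = OUT[B1] = {a: ⊤, b: ⊤, c: -, d: ⊤, e: ⊤, f: ⊤}
Applying B2's transfer function to that IN value gives OUT[B2] (row B2 above).

Answer: {a: ⊤, b: ⊤, c: -, d: ⊤, e: ⊤, f: ⊤}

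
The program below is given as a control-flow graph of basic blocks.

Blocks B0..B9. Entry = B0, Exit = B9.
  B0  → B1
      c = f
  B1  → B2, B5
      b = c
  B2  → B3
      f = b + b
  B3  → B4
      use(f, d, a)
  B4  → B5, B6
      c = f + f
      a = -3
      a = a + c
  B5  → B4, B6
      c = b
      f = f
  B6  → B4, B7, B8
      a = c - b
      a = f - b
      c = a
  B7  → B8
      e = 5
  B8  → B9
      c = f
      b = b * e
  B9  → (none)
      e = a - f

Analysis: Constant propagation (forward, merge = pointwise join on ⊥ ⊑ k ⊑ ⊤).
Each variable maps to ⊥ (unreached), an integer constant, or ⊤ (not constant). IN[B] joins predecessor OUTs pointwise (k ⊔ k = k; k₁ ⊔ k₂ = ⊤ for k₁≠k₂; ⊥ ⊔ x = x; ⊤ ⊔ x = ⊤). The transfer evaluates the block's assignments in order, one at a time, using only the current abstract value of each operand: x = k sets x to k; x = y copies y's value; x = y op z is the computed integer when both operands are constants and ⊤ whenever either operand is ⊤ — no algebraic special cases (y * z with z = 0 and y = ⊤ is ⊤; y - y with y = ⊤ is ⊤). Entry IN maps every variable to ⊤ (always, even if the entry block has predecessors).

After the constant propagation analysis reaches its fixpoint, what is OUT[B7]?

Answer: {a: ⊤, b: ⊤, c: ⊤, d: ⊤, e: 5, f: ⊤}

Trace:
Fixpoint table:
  B0:  IN=(all ⊤)  OUT=(all ⊤)
  B1:  IN=(all ⊤)  OUT=(all ⊤)
  B2:  IN=(all ⊤)  OUT=(all ⊤)
  B3:  IN=(all ⊤)  OUT=(all ⊤)
  B4:  IN=(all ⊤)  OUT=(all ⊤)
  B5:  IN=(all ⊤)  OUT=(all ⊤)
  B6:  IN=(all ⊤)  OUT=(all ⊤)
  B7:  IN=(all ⊤)  OUT={e:5; rest ⊤}
  B8:  IN=(all ⊤)  OUT=(all ⊤)
  B9:  IN=(all ⊤)  OUT=(all ⊤)

Merge at B7: IN[B7] = OUT[B6] = {a: ⊤, b: ⊤, c: ⊤, d: ⊤, e: ⊤, f: ⊤}
Applying B7's transfer function to that IN value gives OUT[B7] (row B7 above).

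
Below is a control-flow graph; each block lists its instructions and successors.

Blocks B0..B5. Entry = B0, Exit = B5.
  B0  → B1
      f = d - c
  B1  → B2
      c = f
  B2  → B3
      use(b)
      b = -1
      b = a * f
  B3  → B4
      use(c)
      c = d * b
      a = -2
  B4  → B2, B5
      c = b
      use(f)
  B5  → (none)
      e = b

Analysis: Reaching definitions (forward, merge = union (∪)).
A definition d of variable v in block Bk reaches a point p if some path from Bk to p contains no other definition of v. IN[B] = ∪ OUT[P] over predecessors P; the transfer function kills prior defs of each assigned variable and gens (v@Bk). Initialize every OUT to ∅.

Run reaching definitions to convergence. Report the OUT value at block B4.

Per-block solution:
  B0:   IN={}   OUT={f@B0}
  B1:   IN={f@B0}   OUT={c@B1, f@B0}
  B2:   IN={a@B3, b@B2, c@B1, c@B4, f@B0}   OUT={a@B3, b@B2, c@B1, c@B4, f@B0}
  B3:   IN={a@B3, b@B2, c@B1, c@B4, f@B0}   OUT={a@B3, b@B2, c@B3, f@B0}
  B4:   IN={a@B3, b@B2, c@B3, f@B0}   OUT={a@B3, b@B2, c@B4, f@B0}
  B5:   IN={a@B3, b@B2, c@B4, f@B0}   OUT={a@B3, b@B2, c@B4, e@B5, f@B0}

Merge at B4: IN[B4] = OUT[B3] = {a@B3, b@B2, c@B3, f@B0}
Applying B4's transfer function to that IN value gives OUT[B4] (row B4 above).

Answer: {a@B3, b@B2, c@B4, f@B0}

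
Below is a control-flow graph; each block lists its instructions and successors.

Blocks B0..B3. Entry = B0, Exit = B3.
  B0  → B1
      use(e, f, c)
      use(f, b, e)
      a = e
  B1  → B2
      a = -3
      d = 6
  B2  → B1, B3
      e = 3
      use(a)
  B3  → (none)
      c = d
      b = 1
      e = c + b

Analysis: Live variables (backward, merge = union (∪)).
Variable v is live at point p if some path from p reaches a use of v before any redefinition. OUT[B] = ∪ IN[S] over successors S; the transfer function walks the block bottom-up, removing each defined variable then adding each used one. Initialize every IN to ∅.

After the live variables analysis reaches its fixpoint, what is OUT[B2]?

Answer: {d}

Derivation:
Converged values:
  B0:  IN={b, c, e, f}  OUT={}
  B1:  IN={}  OUT={a, d}
  B2:  IN={a, d}  OUT={d}
  B3:  IN={d}  OUT={}

Merge at B2: OUT[B2] = IN[B1] ⊔ IN[B3] = {d}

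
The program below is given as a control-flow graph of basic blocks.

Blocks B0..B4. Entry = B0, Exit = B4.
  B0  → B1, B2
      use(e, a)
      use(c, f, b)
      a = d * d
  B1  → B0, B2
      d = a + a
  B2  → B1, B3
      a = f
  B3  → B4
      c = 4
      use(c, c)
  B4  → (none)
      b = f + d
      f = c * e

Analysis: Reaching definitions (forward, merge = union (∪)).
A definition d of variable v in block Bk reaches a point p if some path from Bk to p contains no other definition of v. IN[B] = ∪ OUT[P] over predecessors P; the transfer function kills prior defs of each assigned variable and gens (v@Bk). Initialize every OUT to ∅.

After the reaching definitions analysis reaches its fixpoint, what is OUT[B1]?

Answer: {a@B0, a@B2, d@B1}

Working:
Per-block solution:
  B0: | IN={a@B0, a@B2, d@B1} | OUT={a@B0, d@B1}
  B1: | IN={a@B0, a@B2, d@B1} | OUT={a@B0, a@B2, d@B1}
  B2: | IN={a@B0, a@B2, d@B1} | OUT={a@B2, d@B1}
  B3: | IN={a@B2, d@B1} | OUT={a@B2, c@B3, d@B1}
  B4: | IN={a@B2, c@B3, d@B1} | OUT={a@B2, b@B4, c@B3, d@B1, f@B4}

Merge at B1: IN[B1] = OUT[B0] ⊔ OUT[B2] = {a@B0, a@B2, d@B1}
Applying B1's transfer function to that IN value gives OUT[B1] (row B1 above).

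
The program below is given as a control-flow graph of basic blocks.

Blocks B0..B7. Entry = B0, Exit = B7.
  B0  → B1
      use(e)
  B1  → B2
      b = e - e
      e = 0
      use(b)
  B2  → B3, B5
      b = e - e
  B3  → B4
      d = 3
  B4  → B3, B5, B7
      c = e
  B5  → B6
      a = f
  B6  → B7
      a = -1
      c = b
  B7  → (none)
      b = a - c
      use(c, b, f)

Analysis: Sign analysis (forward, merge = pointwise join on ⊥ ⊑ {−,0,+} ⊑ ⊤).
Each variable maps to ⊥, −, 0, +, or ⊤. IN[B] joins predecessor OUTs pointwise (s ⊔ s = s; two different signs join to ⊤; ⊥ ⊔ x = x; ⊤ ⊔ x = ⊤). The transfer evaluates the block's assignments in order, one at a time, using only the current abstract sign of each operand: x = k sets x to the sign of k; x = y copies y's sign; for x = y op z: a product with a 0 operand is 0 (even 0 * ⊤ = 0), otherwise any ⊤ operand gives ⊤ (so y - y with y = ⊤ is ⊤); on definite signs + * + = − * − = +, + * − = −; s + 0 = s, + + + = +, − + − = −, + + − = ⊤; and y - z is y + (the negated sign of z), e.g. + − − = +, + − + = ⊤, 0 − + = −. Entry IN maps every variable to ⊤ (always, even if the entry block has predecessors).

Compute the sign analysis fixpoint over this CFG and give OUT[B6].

Fixpoint table:
  B0: | IN=(all ⊤) | OUT=(all ⊤)
  B1: | IN=(all ⊤) | OUT={e:0; rest ⊤}
  B2: | IN={e:0; rest ⊤} | OUT={b:0, e:0; rest ⊤}
  B3: | IN={b:0, e:0; rest ⊤} | OUT={b:0, d:+, e:0; rest ⊤}
  B4: | IN={b:0, d:+, e:0; rest ⊤} | OUT={b:0, c:0, d:+, e:0; rest ⊤}
  B5: | IN={b:0, e:0; rest ⊤} | OUT={b:0, e:0; rest ⊤}
  B6: | IN={b:0, e:0; rest ⊤} | OUT={a:-, b:0, c:0, e:0; rest ⊤}
  B7: | IN={b:0, c:0, e:0; rest ⊤} | OUT={c:0, e:0; rest ⊤}

Merge at B6: IN[B6] = OUT[B5] = {a: ⊤, b: 0, c: ⊤, d: ⊤, e: 0, f: ⊤}
Applying B6's transfer function to that IN value gives OUT[B6] (row B6 above).

Answer: {a: -, b: 0, c: 0, d: ⊤, e: 0, f: ⊤}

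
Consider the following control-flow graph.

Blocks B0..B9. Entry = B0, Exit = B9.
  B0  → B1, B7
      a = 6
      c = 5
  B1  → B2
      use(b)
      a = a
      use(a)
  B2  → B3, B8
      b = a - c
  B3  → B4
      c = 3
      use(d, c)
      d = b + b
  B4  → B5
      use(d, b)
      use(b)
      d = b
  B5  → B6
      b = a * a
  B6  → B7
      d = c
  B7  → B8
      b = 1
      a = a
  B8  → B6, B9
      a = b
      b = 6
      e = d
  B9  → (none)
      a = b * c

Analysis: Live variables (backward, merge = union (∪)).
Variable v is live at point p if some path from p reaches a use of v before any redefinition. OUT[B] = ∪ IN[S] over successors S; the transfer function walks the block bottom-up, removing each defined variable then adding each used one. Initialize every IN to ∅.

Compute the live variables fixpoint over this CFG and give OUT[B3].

Per-block solution:
  B0: | IN={b, d} | OUT={a, b, c, d}
  B1: | IN={a, b, c, d} | OUT={a, c, d}
  B2: | IN={a, c, d} | OUT={a, b, c, d}
  B3: | IN={a, b, d} | OUT={a, b, c, d}
  B4: | IN={a, b, c, d} | OUT={a, c}
  B5: | IN={a, c} | OUT={a, c}
  B6: | IN={a, c} | OUT={a, c, d}
  B7: | IN={a, c, d} | OUT={b, c, d}
  B8: | IN={b, c, d} | OUT={a, b, c}
  B9: | IN={b, c} | OUT={}

Merge at B3: OUT[B3] = IN[B4] = {a, b, c, d}

Answer: {a, b, c, d}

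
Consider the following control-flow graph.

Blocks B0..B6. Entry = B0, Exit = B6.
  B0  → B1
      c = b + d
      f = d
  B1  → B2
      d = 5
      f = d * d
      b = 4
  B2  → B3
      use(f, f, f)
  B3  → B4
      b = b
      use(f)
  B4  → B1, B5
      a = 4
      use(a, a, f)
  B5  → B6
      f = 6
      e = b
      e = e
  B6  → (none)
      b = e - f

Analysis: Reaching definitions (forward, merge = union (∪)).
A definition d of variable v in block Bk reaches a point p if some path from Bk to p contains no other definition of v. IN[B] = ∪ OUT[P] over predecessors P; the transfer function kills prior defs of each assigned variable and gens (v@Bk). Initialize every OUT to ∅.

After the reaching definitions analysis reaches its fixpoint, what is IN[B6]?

Answer: {a@B4, b@B3, c@B0, d@B1, e@B5, f@B5}

Derivation:
Per-block solution:
  B0: | IN={} | OUT={c@B0, f@B0}
  B1: | IN={a@B4, b@B3, c@B0, d@B1, f@B0, f@B1} | OUT={a@B4, b@B1, c@B0, d@B1, f@B1}
  B2: | IN={a@B4, b@B1, c@B0, d@B1, f@B1} | OUT={a@B4, b@B1, c@B0, d@B1, f@B1}
  B3: | IN={a@B4, b@B1, c@B0, d@B1, f@B1} | OUT={a@B4, b@B3, c@B0, d@B1, f@B1}
  B4: | IN={a@B4, b@B3, c@B0, d@B1, f@B1} | OUT={a@B4, b@B3, c@B0, d@B1, f@B1}
  B5: | IN={a@B4, b@B3, c@B0, d@B1, f@B1} | OUT={a@B4, b@B3, c@B0, d@B1, e@B5, f@B5}
  B6: | IN={a@B4, b@B3, c@B0, d@B1, e@B5, f@B5} | OUT={a@B4, b@B6, c@B0, d@B1, e@B5, f@B5}

Merge at B6: IN[B6] = OUT[B5] = {a@B4, b@B3, c@B0, d@B1, e@B5, f@B5}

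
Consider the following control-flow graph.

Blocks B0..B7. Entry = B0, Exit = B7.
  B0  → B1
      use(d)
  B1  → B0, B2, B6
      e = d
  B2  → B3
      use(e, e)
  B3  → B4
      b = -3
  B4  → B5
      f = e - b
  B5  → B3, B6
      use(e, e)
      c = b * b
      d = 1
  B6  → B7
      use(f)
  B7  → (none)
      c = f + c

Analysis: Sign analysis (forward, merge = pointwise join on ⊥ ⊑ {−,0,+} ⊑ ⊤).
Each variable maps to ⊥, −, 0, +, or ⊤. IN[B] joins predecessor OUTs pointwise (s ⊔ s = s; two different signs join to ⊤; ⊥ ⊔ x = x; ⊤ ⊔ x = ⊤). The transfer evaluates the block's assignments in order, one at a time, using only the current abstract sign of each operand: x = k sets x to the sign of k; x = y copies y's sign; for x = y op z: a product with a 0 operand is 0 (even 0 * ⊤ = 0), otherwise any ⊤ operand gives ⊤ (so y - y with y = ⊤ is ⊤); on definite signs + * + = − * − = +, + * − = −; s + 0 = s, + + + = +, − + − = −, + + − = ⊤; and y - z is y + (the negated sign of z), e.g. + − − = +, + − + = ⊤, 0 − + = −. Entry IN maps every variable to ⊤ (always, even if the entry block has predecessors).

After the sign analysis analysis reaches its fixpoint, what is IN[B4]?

Answer: {a: ⊤, b: -, c: ⊤, d: ⊤, e: ⊤, f: ⊤}

Trace:
Per-block solution:
  B0:   IN=(all ⊤)   OUT=(all ⊤)
  B1:   IN=(all ⊤)   OUT=(all ⊤)
  B2:   IN=(all ⊤)   OUT=(all ⊤)
  B3:   IN=(all ⊤)   OUT={b:-; rest ⊤}
  B4:   IN={b:-; rest ⊤}   OUT={b:-; rest ⊤}
  B5:   IN={b:-; rest ⊤}   OUT={b:-, c:+, d:+; rest ⊤}
  B6:   IN=(all ⊤)   OUT=(all ⊤)
  B7:   IN=(all ⊤)   OUT=(all ⊤)

Merge at B4: IN[B4] = OUT[B3] = {a: ⊤, b: -, c: ⊤, d: ⊤, e: ⊤, f: ⊤}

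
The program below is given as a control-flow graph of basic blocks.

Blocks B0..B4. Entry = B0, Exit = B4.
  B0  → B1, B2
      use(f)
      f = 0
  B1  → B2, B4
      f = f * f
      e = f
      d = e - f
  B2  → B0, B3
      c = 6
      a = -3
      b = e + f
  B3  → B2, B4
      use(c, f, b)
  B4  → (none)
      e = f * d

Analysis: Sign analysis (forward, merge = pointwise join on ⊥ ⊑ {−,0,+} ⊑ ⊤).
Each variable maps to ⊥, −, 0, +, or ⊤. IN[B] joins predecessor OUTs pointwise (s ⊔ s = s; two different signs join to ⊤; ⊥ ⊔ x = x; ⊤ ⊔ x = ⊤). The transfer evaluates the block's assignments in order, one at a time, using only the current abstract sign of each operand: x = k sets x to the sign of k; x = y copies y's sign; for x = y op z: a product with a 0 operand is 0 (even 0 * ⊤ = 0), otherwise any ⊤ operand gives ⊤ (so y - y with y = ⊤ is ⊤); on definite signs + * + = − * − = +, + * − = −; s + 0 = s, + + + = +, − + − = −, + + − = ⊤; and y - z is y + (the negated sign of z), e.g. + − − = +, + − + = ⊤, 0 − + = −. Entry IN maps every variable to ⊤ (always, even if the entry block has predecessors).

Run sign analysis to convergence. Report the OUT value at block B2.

Answer: {a: -, b: ⊤, c: +, d: ⊤, e: ⊤, f: 0}

Derivation:
Converged values:
  B0: | IN=(all ⊤) | OUT={f:0; rest ⊤}
  B1: | IN={f:0; rest ⊤} | OUT={d:0, e:0, f:0; rest ⊤}
  B2: | IN={f:0; rest ⊤} | OUT={a:-, c:+, f:0; rest ⊤}
  B3: | IN={a:-, c:+, f:0; rest ⊤} | OUT={a:-, c:+, f:0; rest ⊤}
  B4: | IN={f:0; rest ⊤} | OUT={e:0, f:0; rest ⊤}

Merge at B2: IN[B2] = OUT[B0] ⊔ OUT[B1] ⊔ OUT[B3] = {a: ⊤, b: ⊤, c: ⊤, d: ⊤, e: ⊤, f: 0}
Applying B2's transfer function to that IN value gives OUT[B2] (row B2 above).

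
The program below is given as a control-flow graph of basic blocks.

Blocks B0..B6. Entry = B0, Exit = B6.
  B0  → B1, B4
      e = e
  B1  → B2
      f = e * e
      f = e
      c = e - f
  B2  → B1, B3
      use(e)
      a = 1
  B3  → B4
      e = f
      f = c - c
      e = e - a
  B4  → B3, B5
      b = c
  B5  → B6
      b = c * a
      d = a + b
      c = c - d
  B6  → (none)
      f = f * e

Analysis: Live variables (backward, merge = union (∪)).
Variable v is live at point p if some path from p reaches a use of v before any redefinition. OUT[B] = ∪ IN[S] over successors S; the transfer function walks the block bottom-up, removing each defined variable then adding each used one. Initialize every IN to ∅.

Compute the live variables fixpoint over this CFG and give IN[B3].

Answer: {a, c, f}

Working:
Converged values:
  B0: | IN={a, c, e, f} | OUT={a, c, e, f}
  B1: | IN={e} | OUT={c, e, f}
  B2: | IN={c, e, f} | OUT={a, c, e, f}
  B3: | IN={a, c, f} | OUT={a, c, e, f}
  B4: | IN={a, c, e, f} | OUT={a, c, e, f}
  B5: | IN={a, c, e, f} | OUT={e, f}
  B6: | IN={e, f} | OUT={}

Merge at B3: OUT[B3] = IN[B4] = {a, c, e, f}
Applying B3's transfer function to that OUT value gives IN[B3] (row B3 above).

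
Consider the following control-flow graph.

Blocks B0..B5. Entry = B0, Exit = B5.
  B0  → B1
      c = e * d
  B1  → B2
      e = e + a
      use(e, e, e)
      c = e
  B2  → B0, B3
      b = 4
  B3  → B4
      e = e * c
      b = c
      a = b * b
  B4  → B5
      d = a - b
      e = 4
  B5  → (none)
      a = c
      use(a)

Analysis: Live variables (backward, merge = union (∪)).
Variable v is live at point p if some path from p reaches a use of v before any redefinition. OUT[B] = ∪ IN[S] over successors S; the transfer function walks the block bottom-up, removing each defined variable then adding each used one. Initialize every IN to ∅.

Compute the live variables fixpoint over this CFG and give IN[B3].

Fixpoint table:
  B0: | IN={a, d, e} | OUT={a, d, e}
  B1: | IN={a, d, e} | OUT={a, c, d, e}
  B2: | IN={a, c, d, e} | OUT={a, c, d, e}
  B3: | IN={c, e} | OUT={a, b, c}
  B4: | IN={a, b, c} | OUT={c}
  B5: | IN={c} | OUT={}

Merge at B3: OUT[B3] = IN[B4] = {a, b, c}
Applying B3's transfer function to that OUT value gives IN[B3] (row B3 above).

Answer: {c, e}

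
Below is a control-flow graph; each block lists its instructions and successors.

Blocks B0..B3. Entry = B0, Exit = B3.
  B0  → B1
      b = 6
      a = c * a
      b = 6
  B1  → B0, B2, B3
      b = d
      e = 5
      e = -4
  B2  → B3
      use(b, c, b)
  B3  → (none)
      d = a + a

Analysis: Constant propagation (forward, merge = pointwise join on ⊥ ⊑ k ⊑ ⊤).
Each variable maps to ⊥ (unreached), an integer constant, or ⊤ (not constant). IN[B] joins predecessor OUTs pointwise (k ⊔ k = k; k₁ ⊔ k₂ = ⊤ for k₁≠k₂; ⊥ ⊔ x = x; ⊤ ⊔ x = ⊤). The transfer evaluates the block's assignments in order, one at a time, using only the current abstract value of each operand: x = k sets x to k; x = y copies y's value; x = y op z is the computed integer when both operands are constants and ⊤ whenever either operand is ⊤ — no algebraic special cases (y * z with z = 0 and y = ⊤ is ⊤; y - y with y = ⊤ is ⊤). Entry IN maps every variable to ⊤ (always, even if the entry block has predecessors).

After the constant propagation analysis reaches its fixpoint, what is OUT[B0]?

Converged values:
  B0:   IN=(all ⊤)   OUT={b:6; rest ⊤}
  B1:   IN={b:6; rest ⊤}   OUT={e:-4; rest ⊤}
  B2:   IN={e:-4; rest ⊤}   OUT={e:-4; rest ⊤}
  B3:   IN={e:-4; rest ⊤}   OUT={e:-4; rest ⊤}

Merge at B0 (entry node, so the boundary value (all ⊤) is joined with the incoming edge(s)): IN[B0] = (all ⊤) ⊔ OUT[B1] = {a: ⊤, b: ⊤, c: ⊤, d: ⊤, e: ⊤, f: ⊤}
Applying B0's transfer function to that IN value gives OUT[B0] (row B0 above).

Answer: {a: ⊤, b: 6, c: ⊤, d: ⊤, e: ⊤, f: ⊤}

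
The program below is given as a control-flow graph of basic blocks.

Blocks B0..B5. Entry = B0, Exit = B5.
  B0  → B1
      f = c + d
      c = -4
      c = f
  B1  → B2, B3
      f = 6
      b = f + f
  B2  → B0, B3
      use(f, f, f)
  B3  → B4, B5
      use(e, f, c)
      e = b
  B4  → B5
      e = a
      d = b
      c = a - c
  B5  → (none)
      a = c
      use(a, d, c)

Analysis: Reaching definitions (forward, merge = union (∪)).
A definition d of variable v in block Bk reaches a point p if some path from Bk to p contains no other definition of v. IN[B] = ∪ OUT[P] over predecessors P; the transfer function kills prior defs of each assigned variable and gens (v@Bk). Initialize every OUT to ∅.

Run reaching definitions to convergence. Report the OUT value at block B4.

Converged values:
  B0:  IN={b@B1, c@B0, f@B1}  OUT={b@B1, c@B0, f@B0}
  B1:  IN={b@B1, c@B0, f@B0}  OUT={b@B1, c@B0, f@B1}
  B2:  IN={b@B1, c@B0, f@B1}  OUT={b@B1, c@B0, f@B1}
  B3:  IN={b@B1, c@B0, f@B1}  OUT={b@B1, c@B0, e@B3, f@B1}
  B4:  IN={b@B1, c@B0, e@B3, f@B1}  OUT={b@B1, c@B4, d@B4, e@B4, f@B1}
  B5:  IN={b@B1, c@B0, c@B4, d@B4, e@B3, e@B4, f@B1}  OUT={a@B5, b@B1, c@B0, c@B4, d@B4, e@B3, e@B4, f@B1}

Merge at B4: IN[B4] = OUT[B3] = {b@B1, c@B0, e@B3, f@B1}
Applying B4's transfer function to that IN value gives OUT[B4] (row B4 above).

Answer: {b@B1, c@B4, d@B4, e@B4, f@B1}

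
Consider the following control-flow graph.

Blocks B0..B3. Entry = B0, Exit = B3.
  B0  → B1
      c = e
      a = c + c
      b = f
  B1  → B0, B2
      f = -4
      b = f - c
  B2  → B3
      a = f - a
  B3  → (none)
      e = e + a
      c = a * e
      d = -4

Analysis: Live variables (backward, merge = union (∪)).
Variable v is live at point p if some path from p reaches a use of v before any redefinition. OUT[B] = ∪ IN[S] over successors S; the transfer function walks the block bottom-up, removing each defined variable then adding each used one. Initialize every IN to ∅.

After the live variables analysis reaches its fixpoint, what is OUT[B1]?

Fixpoint table:
  B0: | IN={e, f} | OUT={a, c, e}
  B1: | IN={a, c, e} | OUT={a, e, f}
  B2: | IN={a, e, f} | OUT={a, e}
  B3: | IN={a, e} | OUT={}

Merge at B1: OUT[B1] = IN[B0] ⊔ IN[B2] = {a, e, f}

Answer: {a, e, f}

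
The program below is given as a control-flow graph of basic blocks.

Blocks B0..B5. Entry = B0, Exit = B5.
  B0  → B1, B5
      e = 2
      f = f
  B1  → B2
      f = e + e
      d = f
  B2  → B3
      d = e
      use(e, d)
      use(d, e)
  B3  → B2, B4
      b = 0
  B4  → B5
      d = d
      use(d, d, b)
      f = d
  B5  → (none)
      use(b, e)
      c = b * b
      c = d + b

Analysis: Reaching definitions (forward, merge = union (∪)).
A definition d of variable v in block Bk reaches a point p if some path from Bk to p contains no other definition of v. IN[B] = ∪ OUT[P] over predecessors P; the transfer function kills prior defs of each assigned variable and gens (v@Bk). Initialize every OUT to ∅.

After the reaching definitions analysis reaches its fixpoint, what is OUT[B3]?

Answer: {b@B3, d@B2, e@B0, f@B1}

Trace:
Converged values:
  B0: | IN={} | OUT={e@B0, f@B0}
  B1: | IN={e@B0, f@B0} | OUT={d@B1, e@B0, f@B1}
  B2: | IN={b@B3, d@B1, d@B2, e@B0, f@B1} | OUT={b@B3, d@B2, e@B0, f@B1}
  B3: | IN={b@B3, d@B2, e@B0, f@B1} | OUT={b@B3, d@B2, e@B0, f@B1}
  B4: | IN={b@B3, d@B2, e@B0, f@B1} | OUT={b@B3, d@B4, e@B0, f@B4}
  B5: | IN={b@B3, d@B4, e@B0, f@B0, f@B4} | OUT={b@B3, c@B5, d@B4, e@B0, f@B0, f@B4}

Merge at B3: IN[B3] = OUT[B2] = {b@B3, d@B2, e@B0, f@B1}
Applying B3's transfer function to that IN value gives OUT[B3] (row B3 above).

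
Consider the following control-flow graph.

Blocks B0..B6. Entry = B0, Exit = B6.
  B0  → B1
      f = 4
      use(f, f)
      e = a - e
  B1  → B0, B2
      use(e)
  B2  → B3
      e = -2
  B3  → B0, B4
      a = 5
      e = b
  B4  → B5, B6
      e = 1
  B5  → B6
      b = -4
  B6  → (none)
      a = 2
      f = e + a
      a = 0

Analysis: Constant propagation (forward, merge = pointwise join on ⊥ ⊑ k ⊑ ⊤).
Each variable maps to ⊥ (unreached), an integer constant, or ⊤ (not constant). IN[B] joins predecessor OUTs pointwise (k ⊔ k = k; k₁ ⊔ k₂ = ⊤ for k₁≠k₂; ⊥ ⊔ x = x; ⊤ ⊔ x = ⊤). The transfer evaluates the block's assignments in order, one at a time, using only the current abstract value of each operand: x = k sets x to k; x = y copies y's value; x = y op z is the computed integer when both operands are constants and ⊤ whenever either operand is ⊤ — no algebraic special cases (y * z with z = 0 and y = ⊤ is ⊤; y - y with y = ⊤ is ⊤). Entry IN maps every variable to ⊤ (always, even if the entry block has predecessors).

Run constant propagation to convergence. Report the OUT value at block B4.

Converged values:
  B0:  IN=(all ⊤)  OUT={f:4; rest ⊤}
  B1:  IN={f:4; rest ⊤}  OUT={f:4; rest ⊤}
  B2:  IN={f:4; rest ⊤}  OUT={e:-2, f:4; rest ⊤}
  B3:  IN={e:-2, f:4; rest ⊤}  OUT={a:5, f:4; rest ⊤}
  B4:  IN={a:5, f:4; rest ⊤}  OUT={a:5, e:1, f:4; rest ⊤}
  B5:  IN={a:5, e:1, f:4; rest ⊤}  OUT={a:5, b:-4, e:1, f:4; rest ⊤}
  B6:  IN={a:5, e:1, f:4; rest ⊤}  OUT={a:0, e:1, f:3; rest ⊤}

Merge at B4: IN[B4] = OUT[B3] = {a: 5, b: ⊤, c: ⊤, d: ⊤, e: ⊤, f: 4}
Applying B4's transfer function to that IN value gives OUT[B4] (row B4 above).

Answer: {a: 5, b: ⊤, c: ⊤, d: ⊤, e: 1, f: 4}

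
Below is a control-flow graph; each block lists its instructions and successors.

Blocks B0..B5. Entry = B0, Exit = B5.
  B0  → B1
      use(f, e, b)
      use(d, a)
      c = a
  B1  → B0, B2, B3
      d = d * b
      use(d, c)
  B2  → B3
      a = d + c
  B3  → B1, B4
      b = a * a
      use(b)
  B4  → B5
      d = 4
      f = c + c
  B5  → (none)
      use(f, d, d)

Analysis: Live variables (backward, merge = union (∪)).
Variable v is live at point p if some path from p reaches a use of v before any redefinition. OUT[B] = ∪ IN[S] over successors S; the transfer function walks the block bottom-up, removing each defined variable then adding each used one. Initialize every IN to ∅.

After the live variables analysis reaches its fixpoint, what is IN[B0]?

Answer: {a, b, d, e, f}

Derivation:
Converged values:
  B0: | IN={a, b, d, e, f} | OUT={a, b, c, d, e, f}
  B1: | IN={a, b, c, d, e, f} | OUT={a, b, c, d, e, f}
  B2: | IN={c, d, e, f} | OUT={a, c, d, e, f}
  B3: | IN={a, c, d, e, f} | OUT={a, b, c, d, e, f}
  B4: | IN={c} | OUT={d, f}
  B5: | IN={d, f} | OUT={}

Merge at B0: OUT[B0] = IN[B1] = {a, b, c, d, e, f}
Applying B0's transfer function to that OUT value gives IN[B0] (row B0 above).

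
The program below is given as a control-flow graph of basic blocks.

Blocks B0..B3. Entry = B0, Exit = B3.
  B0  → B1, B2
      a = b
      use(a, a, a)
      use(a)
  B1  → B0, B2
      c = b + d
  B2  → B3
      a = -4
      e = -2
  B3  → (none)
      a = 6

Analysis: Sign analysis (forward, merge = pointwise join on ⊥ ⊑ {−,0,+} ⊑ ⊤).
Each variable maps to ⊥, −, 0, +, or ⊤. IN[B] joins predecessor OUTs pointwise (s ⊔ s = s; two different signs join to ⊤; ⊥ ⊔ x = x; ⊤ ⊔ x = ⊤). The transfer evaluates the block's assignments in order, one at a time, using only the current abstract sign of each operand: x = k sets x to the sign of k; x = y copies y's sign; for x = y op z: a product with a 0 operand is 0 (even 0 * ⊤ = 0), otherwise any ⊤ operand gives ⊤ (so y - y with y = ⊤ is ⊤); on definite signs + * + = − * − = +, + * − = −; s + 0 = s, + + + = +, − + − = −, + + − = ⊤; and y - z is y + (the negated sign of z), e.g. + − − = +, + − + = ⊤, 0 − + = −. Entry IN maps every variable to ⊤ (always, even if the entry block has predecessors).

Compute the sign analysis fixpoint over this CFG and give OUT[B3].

Per-block solution:
  B0:  IN=(all ⊤)  OUT=(all ⊤)
  B1:  IN=(all ⊤)  OUT=(all ⊤)
  B2:  IN=(all ⊤)  OUT={a:-, e:-; rest ⊤}
  B3:  IN={a:-, e:-; rest ⊤}  OUT={a:+, e:-; rest ⊤}

Merge at B3: IN[B3] = OUT[B2] = {a: -, b: ⊤, c: ⊤, d: ⊤, e: -, f: ⊤}
Applying B3's transfer function to that IN value gives OUT[B3] (row B3 above).

Answer: {a: +, b: ⊤, c: ⊤, d: ⊤, e: -, f: ⊤}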